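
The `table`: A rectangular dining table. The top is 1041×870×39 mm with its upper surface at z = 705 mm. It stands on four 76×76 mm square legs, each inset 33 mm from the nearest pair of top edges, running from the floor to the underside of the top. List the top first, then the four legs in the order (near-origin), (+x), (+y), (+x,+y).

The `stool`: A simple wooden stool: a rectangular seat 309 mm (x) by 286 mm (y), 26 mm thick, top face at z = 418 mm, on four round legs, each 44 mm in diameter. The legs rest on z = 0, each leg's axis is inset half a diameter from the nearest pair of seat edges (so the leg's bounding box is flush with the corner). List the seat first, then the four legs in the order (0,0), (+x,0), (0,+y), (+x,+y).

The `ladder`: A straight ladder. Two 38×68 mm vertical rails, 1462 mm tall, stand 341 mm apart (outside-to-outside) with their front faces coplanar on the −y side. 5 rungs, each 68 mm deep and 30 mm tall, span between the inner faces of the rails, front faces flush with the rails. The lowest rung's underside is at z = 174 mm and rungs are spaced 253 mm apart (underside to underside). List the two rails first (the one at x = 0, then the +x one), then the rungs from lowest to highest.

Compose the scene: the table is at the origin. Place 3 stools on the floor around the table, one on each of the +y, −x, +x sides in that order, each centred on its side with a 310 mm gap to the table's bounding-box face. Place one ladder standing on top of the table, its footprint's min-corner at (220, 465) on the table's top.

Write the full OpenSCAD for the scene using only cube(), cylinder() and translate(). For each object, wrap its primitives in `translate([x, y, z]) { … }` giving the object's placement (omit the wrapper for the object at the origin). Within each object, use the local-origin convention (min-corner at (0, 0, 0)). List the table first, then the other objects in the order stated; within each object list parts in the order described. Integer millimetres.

translate([0, 0, 666]) cube([1041, 870, 39]);
translate([33, 33, 0]) cube([76, 76, 666]);
translate([932, 33, 0]) cube([76, 76, 666]);
translate([33, 761, 0]) cube([76, 76, 666]);
translate([932, 761, 0]) cube([76, 76, 666]);
translate([366, 1180, 0]) {
  translate([0, 0, 392]) cube([309, 286, 26]);
  translate([22, 22, 0]) cylinder(h = 392, r = 22);
  translate([287, 22, 0]) cylinder(h = 392, r = 22);
  translate([22, 264, 0]) cylinder(h = 392, r = 22);
  translate([287, 264, 0]) cylinder(h = 392, r = 22);
}
translate([-619, 292, 0]) {
  translate([0, 0, 392]) cube([309, 286, 26]);
  translate([22, 22, 0]) cylinder(h = 392, r = 22);
  translate([287, 22, 0]) cylinder(h = 392, r = 22);
  translate([22, 264, 0]) cylinder(h = 392, r = 22);
  translate([287, 264, 0]) cylinder(h = 392, r = 22);
}
translate([1351, 292, 0]) {
  translate([0, 0, 392]) cube([309, 286, 26]);
  translate([22, 22, 0]) cylinder(h = 392, r = 22);
  translate([287, 22, 0]) cylinder(h = 392, r = 22);
  translate([22, 264, 0]) cylinder(h = 392, r = 22);
  translate([287, 264, 0]) cylinder(h = 392, r = 22);
}
translate([220, 465, 705]) {
  cube([38, 68, 1462]);
  translate([303, 0, 0]) cube([38, 68, 1462]);
  translate([38, 0, 174]) cube([265, 68, 30]);
  translate([38, 0, 427]) cube([265, 68, 30]);
  translate([38, 0, 680]) cube([265, 68, 30]);
  translate([38, 0, 933]) cube([265, 68, 30]);
  translate([38, 0, 1186]) cube([265, 68, 30]);
}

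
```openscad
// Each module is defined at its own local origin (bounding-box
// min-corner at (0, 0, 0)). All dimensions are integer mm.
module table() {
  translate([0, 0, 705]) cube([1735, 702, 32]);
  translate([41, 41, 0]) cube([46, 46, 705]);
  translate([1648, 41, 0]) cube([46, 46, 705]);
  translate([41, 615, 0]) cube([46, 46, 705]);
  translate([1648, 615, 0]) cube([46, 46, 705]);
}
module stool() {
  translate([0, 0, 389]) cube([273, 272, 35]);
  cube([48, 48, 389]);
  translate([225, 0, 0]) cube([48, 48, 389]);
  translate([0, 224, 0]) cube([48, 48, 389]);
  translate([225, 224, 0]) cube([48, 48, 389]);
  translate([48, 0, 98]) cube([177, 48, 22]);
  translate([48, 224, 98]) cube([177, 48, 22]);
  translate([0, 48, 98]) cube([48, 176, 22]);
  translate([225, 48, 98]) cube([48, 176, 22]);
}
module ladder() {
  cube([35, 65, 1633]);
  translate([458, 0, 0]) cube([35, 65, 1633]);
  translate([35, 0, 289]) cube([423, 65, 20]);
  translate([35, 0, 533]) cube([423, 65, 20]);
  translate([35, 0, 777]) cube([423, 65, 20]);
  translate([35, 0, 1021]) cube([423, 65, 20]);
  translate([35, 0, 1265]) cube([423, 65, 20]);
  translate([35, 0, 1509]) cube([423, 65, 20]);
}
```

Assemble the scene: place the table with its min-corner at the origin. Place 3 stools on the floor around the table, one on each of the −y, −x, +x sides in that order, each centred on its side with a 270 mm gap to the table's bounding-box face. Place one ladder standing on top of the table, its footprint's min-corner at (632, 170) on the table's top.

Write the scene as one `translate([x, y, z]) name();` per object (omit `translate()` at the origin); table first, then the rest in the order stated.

table();
translate([731, -542, 0]) stool();
translate([-543, 215, 0]) stool();
translate([2005, 215, 0]) stool();
translate([632, 170, 737]) ladder();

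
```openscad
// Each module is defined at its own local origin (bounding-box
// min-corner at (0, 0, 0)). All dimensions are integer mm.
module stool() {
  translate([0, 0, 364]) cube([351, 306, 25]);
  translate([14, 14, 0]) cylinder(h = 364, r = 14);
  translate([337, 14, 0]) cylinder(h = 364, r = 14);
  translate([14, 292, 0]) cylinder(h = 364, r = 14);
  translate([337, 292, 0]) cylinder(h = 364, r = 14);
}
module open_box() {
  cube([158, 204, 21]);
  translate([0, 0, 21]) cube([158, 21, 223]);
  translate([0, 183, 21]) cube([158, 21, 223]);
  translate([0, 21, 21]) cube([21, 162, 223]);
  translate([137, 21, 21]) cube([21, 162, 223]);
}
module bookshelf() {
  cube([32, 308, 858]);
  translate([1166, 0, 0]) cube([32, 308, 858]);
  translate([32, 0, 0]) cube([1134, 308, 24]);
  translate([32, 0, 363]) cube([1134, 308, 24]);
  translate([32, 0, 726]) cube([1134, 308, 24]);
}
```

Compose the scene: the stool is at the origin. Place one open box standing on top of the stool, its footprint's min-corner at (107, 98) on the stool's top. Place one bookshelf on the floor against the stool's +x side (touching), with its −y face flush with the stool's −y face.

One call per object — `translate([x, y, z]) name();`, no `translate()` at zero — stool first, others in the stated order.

stool();
translate([107, 98, 389]) open_box();
translate([351, 0, 0]) bookshelf();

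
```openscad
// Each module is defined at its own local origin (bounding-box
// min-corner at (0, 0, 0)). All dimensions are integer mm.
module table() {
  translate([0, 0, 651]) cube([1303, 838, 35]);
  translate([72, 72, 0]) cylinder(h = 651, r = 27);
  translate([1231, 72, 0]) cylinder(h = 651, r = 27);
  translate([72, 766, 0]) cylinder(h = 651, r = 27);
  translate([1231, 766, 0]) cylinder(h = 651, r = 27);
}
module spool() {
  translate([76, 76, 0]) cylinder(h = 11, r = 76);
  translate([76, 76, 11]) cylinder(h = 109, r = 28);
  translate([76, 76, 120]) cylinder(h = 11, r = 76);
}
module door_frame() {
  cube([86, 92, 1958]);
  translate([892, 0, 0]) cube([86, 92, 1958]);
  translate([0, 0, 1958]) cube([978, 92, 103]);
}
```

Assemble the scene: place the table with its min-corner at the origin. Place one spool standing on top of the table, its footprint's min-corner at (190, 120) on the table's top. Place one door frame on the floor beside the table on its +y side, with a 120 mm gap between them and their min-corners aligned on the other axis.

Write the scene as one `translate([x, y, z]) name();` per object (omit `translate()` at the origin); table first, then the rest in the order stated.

table();
translate([190, 120, 686]) spool();
translate([0, 958, 0]) door_frame();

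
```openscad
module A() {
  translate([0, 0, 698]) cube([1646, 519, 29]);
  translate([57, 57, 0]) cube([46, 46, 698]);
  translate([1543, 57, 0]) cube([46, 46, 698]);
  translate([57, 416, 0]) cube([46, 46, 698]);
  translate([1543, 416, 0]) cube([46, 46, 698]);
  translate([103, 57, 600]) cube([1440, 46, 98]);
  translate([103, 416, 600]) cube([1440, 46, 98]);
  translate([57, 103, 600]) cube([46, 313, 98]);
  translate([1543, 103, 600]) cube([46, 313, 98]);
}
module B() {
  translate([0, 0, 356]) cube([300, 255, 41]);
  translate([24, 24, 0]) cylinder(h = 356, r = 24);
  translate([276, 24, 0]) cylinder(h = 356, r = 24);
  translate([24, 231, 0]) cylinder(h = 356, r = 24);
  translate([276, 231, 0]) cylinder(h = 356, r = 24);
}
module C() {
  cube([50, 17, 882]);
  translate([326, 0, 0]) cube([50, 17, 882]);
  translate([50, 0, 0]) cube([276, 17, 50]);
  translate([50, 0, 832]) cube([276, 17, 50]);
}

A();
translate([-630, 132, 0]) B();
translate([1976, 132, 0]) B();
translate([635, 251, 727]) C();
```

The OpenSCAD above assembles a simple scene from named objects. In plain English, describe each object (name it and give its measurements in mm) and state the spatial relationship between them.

A is a rectangular dining table. The top is 1646×519×29 mm with its upper surface at z = 727 mm. It stands on four 46×46 mm square legs, each inset 57 mm from the nearest pair of top edges, running from the floor to the underside of the top. Four apron rails, 46 mm thick and 98 mm tall, run between adjacent legs with their top edges flush with the underside of the top and their outer faces flush with the legs' outer faces.

B is a four-legged stool. The seat is a 300×255×41 mm slab whose top surface is at z = 397 mm; four round legs, each 48 mm in diameter, run from the floor (z = 0) to the underside of the seat, each leg's axis is inset half a diameter from the nearest pair of seat edges (so the leg's bounding box is flush with the corner).

C is a picture frame with a 276×782 mm rectangular opening (x by z) and a uniform 50 mm border on every side. Frame depth is 17 mm along y. It is built from two vertical stiles running the full outside height and two horizontal rails spanning the gap between the stiles.

Two stools sit around the table at the −x, +x sides. The picture frame is on top of the table, centred.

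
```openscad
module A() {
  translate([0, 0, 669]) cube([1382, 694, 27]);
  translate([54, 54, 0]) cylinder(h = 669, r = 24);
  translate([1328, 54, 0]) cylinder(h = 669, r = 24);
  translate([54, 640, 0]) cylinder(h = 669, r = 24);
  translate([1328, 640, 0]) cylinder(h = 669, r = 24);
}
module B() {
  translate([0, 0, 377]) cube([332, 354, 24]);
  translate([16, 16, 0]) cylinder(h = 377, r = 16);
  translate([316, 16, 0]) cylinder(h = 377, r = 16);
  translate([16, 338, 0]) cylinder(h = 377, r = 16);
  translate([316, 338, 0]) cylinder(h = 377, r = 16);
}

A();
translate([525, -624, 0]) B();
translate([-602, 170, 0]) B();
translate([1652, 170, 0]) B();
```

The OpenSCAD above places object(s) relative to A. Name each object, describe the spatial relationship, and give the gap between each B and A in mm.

Each stool's nearest face is 270 mm from the table's bounding box.

A is a table. B is a stool. Three stools sit around the table at the −y, −x, +x sides. The gap between each stool and the table is 270 mm.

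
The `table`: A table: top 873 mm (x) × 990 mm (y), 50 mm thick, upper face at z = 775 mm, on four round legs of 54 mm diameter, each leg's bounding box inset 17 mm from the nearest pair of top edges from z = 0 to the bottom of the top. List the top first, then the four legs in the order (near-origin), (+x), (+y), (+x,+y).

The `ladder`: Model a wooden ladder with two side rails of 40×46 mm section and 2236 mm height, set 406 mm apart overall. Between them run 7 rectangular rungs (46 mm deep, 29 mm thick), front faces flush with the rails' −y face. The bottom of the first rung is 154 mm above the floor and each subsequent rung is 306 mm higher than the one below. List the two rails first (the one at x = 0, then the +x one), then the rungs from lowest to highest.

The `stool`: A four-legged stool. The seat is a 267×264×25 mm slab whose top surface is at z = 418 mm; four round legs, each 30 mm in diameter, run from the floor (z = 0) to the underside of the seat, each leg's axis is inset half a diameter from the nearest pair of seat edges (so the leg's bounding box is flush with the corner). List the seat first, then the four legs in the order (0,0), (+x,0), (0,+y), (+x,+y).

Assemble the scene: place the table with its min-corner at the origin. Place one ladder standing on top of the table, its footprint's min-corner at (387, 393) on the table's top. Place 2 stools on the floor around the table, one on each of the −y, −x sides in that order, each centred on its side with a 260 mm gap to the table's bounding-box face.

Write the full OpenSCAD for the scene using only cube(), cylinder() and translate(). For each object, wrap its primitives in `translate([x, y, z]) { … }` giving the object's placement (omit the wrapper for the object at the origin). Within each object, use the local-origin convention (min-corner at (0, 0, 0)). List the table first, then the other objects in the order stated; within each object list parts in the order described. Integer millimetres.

translate([0, 0, 725]) cube([873, 990, 50]);
translate([44, 44, 0]) cylinder(h = 725, r = 27);
translate([829, 44, 0]) cylinder(h = 725, r = 27);
translate([44, 946, 0]) cylinder(h = 725, r = 27);
translate([829, 946, 0]) cylinder(h = 725, r = 27);
translate([387, 393, 775]) {
  cube([40, 46, 2236]);
  translate([366, 0, 0]) cube([40, 46, 2236]);
  translate([40, 0, 154]) cube([326, 46, 29]);
  translate([40, 0, 460]) cube([326, 46, 29]);
  translate([40, 0, 766]) cube([326, 46, 29]);
  translate([40, 0, 1072]) cube([326, 46, 29]);
  translate([40, 0, 1378]) cube([326, 46, 29]);
  translate([40, 0, 1684]) cube([326, 46, 29]);
  translate([40, 0, 1990]) cube([326, 46, 29]);
}
translate([303, -524, 0]) {
  translate([0, 0, 393]) cube([267, 264, 25]);
  translate([15, 15, 0]) cylinder(h = 393, r = 15);
  translate([252, 15, 0]) cylinder(h = 393, r = 15);
  translate([15, 249, 0]) cylinder(h = 393, r = 15);
  translate([252, 249, 0]) cylinder(h = 393, r = 15);
}
translate([-527, 363, 0]) {
  translate([0, 0, 393]) cube([267, 264, 25]);
  translate([15, 15, 0]) cylinder(h = 393, r = 15);
  translate([252, 15, 0]) cylinder(h = 393, r = 15);
  translate([15, 249, 0]) cylinder(h = 393, r = 15);
  translate([252, 249, 0]) cylinder(h = 393, r = 15);
}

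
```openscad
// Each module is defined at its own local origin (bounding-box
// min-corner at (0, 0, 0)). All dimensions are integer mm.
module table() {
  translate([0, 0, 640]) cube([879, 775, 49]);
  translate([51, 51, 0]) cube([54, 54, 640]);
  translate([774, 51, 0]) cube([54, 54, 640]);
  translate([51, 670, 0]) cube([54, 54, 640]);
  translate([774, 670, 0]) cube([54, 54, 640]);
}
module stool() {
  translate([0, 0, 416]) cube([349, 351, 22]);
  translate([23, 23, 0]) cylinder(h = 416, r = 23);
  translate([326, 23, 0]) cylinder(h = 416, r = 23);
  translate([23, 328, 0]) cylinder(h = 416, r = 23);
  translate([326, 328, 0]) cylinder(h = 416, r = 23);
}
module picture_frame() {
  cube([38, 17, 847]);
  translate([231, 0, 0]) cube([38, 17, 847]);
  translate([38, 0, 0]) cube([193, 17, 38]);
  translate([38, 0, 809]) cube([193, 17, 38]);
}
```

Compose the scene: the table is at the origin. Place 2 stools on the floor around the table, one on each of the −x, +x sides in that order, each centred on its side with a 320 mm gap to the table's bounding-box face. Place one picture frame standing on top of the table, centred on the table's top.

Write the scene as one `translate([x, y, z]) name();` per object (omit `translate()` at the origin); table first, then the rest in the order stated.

table();
translate([-669, 212, 0]) stool();
translate([1199, 212, 0]) stool();
translate([305, 379, 689]) picture_frame();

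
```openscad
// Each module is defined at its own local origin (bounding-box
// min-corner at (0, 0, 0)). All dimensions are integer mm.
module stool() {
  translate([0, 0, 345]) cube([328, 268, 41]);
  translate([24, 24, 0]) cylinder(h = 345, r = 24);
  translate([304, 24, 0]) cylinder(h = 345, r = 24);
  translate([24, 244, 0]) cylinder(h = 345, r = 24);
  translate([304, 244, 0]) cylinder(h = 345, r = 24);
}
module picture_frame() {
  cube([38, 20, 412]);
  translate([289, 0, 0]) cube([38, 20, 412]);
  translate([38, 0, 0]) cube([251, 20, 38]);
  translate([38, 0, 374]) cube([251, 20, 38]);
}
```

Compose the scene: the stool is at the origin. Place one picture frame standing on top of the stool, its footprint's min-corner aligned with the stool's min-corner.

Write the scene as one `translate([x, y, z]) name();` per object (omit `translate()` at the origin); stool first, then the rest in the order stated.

stool();
translate([0, 0, 386]) picture_frame();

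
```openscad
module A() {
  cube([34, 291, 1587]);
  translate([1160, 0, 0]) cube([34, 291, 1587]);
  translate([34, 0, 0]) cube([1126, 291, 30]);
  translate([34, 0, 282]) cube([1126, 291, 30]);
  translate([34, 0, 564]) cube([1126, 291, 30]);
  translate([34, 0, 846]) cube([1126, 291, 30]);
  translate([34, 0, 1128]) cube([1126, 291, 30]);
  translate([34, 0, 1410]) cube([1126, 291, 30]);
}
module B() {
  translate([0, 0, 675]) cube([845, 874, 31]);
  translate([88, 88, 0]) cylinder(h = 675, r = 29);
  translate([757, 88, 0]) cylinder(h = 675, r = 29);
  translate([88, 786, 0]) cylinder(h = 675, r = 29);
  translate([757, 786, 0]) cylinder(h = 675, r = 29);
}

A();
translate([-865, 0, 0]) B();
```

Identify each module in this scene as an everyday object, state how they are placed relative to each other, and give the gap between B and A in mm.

A is a bookshelf. B is a table. The table is on the floor beside the bookshelf on its −x side. The gap between the table and the bookshelf is 20 mm.

The table's nearest face is 20 mm from the bookshelf's −x face.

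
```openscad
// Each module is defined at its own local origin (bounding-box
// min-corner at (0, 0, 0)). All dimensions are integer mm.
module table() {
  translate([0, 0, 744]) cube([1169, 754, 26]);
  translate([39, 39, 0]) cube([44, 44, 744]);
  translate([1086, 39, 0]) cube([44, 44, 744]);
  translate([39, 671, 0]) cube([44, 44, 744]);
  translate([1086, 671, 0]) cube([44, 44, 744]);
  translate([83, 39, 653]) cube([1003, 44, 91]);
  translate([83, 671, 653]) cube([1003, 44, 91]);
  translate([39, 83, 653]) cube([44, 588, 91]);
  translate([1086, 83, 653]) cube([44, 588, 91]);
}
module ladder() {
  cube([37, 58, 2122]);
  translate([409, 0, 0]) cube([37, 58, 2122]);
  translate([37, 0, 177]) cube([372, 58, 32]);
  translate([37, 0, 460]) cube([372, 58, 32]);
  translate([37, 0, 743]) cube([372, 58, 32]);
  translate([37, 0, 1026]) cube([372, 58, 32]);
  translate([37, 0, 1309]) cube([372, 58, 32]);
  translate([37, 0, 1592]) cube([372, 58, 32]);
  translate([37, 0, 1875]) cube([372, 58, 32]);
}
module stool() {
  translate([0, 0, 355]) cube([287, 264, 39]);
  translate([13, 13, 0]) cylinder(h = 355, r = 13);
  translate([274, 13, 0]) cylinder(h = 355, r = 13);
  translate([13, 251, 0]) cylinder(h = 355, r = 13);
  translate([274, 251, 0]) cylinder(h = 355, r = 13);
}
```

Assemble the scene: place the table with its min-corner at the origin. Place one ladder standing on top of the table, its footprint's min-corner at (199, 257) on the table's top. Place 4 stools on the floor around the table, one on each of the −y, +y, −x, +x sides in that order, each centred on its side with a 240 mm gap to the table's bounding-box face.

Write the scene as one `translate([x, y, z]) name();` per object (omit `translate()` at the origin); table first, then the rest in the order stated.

table();
translate([199, 257, 770]) ladder();
translate([441, -504, 0]) stool();
translate([441, 994, 0]) stool();
translate([-527, 245, 0]) stool();
translate([1409, 245, 0]) stool();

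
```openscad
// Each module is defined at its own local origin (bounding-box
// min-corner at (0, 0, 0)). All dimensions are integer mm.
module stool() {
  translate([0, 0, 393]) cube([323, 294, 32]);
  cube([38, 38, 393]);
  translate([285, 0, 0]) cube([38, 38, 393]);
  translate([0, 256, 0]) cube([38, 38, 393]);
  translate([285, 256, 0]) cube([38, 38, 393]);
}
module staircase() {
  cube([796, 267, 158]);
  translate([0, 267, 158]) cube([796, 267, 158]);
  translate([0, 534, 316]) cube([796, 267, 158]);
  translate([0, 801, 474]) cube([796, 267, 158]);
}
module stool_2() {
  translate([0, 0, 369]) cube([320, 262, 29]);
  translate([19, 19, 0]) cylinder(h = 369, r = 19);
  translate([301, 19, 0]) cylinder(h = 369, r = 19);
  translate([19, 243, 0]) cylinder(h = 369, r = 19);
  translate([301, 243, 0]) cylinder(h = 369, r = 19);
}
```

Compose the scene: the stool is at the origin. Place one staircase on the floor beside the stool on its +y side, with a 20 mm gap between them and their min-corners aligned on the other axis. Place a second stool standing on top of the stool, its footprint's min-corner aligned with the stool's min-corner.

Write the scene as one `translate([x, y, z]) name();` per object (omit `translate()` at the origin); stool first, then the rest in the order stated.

stool();
translate([0, 314, 0]) staircase();
translate([0, 0, 425]) stool_2();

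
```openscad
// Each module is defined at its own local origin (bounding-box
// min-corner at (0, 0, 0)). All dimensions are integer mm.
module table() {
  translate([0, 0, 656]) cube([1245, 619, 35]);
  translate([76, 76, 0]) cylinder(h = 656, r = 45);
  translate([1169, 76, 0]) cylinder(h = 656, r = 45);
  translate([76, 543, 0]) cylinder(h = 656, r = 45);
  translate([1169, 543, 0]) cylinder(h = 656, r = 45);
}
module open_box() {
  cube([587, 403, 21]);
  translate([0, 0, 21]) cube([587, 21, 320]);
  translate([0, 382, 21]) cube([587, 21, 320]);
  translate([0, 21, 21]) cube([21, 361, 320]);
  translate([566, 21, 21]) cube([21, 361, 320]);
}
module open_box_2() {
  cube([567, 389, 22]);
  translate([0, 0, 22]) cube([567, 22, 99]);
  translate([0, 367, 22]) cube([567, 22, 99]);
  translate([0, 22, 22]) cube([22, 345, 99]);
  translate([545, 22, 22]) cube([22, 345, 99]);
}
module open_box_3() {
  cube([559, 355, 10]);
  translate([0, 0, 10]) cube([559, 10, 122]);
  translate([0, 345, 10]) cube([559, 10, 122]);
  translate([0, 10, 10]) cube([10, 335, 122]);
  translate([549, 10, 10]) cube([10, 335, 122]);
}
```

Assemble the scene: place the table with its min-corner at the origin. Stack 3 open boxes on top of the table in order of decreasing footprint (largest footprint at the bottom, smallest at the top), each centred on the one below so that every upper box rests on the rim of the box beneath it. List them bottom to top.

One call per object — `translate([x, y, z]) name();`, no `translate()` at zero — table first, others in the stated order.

table();
translate([329, 108, 691]) open_box();
translate([339, 115, 1032]) open_box_2();
translate([343, 132, 1153]) open_box_3();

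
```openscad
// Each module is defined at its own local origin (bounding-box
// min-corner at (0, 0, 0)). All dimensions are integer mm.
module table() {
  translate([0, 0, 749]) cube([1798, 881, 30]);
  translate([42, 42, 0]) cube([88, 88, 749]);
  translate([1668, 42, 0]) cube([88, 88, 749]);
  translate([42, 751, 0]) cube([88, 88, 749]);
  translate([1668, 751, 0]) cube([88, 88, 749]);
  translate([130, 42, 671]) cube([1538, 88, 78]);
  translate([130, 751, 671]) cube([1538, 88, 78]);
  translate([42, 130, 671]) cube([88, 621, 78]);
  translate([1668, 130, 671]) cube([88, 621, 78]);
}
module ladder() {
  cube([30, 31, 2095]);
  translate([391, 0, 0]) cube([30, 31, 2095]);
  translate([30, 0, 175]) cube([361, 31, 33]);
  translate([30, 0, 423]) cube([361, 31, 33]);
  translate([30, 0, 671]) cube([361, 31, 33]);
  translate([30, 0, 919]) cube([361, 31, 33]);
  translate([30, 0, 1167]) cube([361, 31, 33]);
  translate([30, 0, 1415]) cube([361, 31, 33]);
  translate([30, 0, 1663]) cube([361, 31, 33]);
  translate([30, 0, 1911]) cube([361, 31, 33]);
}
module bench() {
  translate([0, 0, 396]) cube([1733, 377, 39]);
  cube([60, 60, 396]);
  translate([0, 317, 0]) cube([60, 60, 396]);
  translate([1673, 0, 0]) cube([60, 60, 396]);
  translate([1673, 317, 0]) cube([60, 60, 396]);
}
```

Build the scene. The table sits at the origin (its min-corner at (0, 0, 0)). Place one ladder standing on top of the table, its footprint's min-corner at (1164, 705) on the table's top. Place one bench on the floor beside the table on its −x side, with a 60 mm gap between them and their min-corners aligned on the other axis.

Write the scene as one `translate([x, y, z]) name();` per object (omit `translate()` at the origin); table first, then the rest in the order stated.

table();
translate([1164, 705, 779]) ladder();
translate([-1793, 0, 0]) bench();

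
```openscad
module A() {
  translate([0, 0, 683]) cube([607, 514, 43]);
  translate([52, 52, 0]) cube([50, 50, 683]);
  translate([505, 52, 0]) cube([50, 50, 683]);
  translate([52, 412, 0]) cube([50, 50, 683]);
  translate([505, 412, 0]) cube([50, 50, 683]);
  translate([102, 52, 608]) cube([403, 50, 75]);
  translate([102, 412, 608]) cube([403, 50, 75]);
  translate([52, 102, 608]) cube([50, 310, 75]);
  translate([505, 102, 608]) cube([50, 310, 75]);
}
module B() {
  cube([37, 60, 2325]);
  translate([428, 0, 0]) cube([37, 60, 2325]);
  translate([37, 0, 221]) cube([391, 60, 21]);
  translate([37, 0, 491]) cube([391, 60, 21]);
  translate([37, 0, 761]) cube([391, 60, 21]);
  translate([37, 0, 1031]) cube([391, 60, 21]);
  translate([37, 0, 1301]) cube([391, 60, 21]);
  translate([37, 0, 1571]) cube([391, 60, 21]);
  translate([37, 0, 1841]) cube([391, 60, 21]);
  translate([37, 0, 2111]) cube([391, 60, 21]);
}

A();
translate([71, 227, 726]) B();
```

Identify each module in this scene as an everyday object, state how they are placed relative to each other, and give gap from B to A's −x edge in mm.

The ladder's min-x is at 71; the table's min-x is 0; gap = 71 mm.

A is a table. B is a ladder. The ladder is on top of the table, centred. The gap from the ladder to the table's −x edge is 71 mm.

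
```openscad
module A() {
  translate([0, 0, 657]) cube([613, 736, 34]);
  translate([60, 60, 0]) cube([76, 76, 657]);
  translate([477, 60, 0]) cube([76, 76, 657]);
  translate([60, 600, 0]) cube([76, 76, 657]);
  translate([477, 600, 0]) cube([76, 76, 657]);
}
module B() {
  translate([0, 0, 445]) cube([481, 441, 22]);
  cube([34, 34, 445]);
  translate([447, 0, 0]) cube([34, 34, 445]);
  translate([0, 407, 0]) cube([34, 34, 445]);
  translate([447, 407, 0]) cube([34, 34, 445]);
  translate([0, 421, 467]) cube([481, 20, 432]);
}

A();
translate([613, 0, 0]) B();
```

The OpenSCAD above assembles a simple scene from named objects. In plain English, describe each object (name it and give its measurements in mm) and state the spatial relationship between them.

A is a table: top 613 mm (x) × 736 mm (y), 34 mm thick, upper face at z = 691 mm, on four 76×76 mm square legs, each inset 60 mm from the nearest pair of top edges, running from z = 0 to the bottom of the top.

B is a chair. The seat is a 481×441×22 mm slab with its top at z = 467 mm, on four 34×34 mm corner legs (flush with the seat edges, standing on z = 0). A flat backrest 20 mm thick, 432 mm tall, spans the full seat width and rises from the seat top along its +y edge, rear face flush with the rear of the seat.

The chair is against the table's +x side, with their −y faces flush.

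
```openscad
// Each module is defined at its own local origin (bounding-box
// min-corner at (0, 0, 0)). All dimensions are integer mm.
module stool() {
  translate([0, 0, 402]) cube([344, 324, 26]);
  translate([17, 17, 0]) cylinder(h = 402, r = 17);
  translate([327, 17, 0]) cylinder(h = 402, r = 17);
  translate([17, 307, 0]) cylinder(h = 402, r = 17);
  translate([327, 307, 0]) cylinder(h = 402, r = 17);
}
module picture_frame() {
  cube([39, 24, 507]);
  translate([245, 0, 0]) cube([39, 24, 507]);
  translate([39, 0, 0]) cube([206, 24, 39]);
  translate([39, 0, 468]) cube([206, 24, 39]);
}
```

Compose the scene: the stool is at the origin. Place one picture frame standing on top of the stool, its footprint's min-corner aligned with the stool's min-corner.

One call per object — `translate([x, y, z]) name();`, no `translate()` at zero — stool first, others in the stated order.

stool();
translate([0, 0, 428]) picture_frame();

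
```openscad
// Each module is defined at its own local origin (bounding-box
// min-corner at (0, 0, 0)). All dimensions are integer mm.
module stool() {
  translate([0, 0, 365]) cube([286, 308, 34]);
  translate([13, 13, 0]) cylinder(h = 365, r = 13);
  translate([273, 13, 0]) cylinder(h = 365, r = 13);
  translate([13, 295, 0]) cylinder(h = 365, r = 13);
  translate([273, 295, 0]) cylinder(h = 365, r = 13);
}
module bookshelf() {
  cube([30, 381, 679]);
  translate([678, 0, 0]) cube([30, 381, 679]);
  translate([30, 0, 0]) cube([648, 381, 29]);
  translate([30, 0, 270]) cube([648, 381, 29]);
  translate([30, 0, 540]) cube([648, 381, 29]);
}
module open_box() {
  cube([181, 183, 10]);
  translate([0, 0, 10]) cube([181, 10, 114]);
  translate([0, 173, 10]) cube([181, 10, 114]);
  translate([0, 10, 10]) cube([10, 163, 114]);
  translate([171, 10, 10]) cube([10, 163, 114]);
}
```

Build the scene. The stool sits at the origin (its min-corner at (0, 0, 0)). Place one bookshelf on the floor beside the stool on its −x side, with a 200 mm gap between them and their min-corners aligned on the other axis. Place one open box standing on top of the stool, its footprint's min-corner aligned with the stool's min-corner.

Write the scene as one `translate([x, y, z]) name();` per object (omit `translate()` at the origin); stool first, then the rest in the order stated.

stool();
translate([-908, 0, 0]) bookshelf();
translate([0, 0, 399]) open_box();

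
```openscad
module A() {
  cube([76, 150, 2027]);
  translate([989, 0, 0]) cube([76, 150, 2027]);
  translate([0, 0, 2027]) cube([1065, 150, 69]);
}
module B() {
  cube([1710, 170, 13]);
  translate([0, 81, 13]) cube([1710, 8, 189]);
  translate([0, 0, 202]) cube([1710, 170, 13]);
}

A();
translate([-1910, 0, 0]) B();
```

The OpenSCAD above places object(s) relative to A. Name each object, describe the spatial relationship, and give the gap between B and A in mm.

The I-beam's nearest face is 200 mm from the door frame's −x face.

A is a door frame. B is an I-beam. The I-beam is on the floor beside the door frame on its −x side. The gap between the I-beam and the door frame is 200 mm.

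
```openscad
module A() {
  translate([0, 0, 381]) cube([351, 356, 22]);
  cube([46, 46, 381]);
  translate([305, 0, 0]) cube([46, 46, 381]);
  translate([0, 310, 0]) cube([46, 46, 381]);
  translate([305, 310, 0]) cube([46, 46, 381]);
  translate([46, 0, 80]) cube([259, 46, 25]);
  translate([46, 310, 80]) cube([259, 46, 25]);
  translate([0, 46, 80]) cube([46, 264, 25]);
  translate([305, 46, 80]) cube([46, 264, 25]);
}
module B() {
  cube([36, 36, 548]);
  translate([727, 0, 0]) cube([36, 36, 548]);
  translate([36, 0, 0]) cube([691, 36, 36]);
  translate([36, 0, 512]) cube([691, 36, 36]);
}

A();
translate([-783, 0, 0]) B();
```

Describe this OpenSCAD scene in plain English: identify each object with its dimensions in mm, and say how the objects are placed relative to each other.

A is a four-legged stool. The seat is a 351×356×22 mm slab whose top surface is at z = 403 mm; four square legs, each 46×46 mm in cross-section, run from the floor (z = 0) to the underside of the seat, each flush with a corner of the seat. Four stretchers, 46 mm wide and 25 mm tall, connect adjacent legs with their undersides at z = 80 mm, each running between the inner faces of the legs it joins and aligned with the legs' outer faces on the other axis.

B is a rectangular picture frame lying in the x–z plane (depth along y). The opening is 691 mm wide (x) by 476 mm tall (z), surrounded by a border 36 mm wide on all four sides. The frame is 36 mm deep and is made of two full-height vertical stiles with two horizontal rails fitted between them.

The picture frame is on the floor beside the stool on its −x side.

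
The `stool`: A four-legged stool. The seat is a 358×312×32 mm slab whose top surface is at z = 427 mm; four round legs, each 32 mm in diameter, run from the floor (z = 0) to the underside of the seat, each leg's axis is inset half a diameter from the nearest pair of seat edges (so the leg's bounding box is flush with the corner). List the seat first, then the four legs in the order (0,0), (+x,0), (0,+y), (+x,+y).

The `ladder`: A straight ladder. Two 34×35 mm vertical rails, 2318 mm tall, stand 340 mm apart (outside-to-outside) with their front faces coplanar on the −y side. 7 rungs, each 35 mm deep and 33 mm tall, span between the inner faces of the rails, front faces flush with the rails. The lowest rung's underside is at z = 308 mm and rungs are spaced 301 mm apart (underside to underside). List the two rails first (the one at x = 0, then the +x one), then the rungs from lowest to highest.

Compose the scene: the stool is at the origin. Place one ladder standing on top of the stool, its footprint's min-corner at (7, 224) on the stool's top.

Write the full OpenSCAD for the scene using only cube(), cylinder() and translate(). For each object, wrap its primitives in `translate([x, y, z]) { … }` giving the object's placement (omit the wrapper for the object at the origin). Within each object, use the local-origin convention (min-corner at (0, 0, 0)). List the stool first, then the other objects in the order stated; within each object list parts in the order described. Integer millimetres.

translate([0, 0, 395]) cube([358, 312, 32]);
translate([16, 16, 0]) cylinder(h = 395, r = 16);
translate([342, 16, 0]) cylinder(h = 395, r = 16);
translate([16, 296, 0]) cylinder(h = 395, r = 16);
translate([342, 296, 0]) cylinder(h = 395, r = 16);
translate([7, 224, 427]) {
  cube([34, 35, 2318]);
  translate([306, 0, 0]) cube([34, 35, 2318]);
  translate([34, 0, 308]) cube([272, 35, 33]);
  translate([34, 0, 609]) cube([272, 35, 33]);
  translate([34, 0, 910]) cube([272, 35, 33]);
  translate([34, 0, 1211]) cube([272, 35, 33]);
  translate([34, 0, 1512]) cube([272, 35, 33]);
  translate([34, 0, 1813]) cube([272, 35, 33]);
  translate([34, 0, 2114]) cube([272, 35, 33]);
}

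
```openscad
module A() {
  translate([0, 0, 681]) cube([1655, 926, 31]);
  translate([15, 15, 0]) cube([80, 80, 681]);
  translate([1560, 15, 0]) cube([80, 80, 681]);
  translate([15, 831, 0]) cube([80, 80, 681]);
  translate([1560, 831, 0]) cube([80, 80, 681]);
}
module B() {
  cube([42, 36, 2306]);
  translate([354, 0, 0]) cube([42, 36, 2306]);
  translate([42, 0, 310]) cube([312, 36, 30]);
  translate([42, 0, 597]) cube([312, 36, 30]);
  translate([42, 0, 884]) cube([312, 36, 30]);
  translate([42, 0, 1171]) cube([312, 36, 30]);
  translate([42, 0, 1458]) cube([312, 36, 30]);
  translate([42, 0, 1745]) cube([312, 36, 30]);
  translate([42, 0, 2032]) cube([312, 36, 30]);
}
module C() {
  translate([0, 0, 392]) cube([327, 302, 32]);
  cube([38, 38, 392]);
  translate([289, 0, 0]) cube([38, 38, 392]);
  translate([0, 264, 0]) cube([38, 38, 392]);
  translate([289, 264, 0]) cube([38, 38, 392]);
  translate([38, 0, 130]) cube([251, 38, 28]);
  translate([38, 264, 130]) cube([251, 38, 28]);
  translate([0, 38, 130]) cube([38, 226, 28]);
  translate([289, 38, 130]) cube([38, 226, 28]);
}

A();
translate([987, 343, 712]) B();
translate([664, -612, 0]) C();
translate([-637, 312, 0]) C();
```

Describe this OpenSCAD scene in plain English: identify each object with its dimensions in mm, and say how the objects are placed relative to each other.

A is a table with a 1655×926 mm rectangular top, 31 mm thick, top surface at z = 712 mm, supported by four 80×80 mm square legs, each inset 15 mm from the nearest pair of top edges, running from the floor.

B is a wooden ladder with two side rails of 42×36 mm section and 2306 mm height, set 396 mm apart overall. Between them run 7 rectangular rungs (36 mm deep, 30 mm thick), front faces flush with the rails' −y face. The bottom of the first rung is 310 mm above the floor and each subsequent rung is 287 mm higher than the one below.

C is a four-legged stool. The seat is a 327×302×32 mm slab whose top surface is at z = 424 mm; four square legs, each 38×38 mm in cross-section, run from the floor (z = 0) to the underside of the seat, each flush with a corner of the seat. Four stretchers, 38 mm wide and 28 mm tall, connect adjacent legs with their undersides at z = 130 mm, each running between the inner faces of the legs it joins and aligned with the legs' outer faces on the other axis.

The ladder is on top of the table. Two stools sit around the table at the −y, −x sides.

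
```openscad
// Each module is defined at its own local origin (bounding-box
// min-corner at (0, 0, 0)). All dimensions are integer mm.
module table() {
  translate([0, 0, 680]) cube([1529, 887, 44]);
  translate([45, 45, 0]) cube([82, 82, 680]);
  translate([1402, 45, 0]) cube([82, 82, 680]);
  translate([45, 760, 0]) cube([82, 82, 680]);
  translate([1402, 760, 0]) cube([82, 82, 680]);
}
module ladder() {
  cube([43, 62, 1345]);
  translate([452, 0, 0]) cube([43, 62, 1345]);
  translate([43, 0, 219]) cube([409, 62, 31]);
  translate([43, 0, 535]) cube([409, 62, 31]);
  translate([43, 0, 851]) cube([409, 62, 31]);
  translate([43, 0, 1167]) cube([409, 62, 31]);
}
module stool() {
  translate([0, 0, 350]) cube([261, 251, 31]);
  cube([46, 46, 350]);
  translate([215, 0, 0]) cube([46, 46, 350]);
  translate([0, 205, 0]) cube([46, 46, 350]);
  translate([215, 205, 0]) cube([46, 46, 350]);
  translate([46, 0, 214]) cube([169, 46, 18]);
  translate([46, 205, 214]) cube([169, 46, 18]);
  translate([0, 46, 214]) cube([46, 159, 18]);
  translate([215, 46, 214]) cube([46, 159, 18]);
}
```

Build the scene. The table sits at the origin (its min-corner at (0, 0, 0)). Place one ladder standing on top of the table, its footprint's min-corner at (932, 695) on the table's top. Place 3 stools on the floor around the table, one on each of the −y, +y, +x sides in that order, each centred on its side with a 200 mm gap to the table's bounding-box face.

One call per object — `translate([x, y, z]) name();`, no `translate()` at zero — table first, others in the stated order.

table();
translate([932, 695, 724]) ladder();
translate([634, -451, 0]) stool();
translate([634, 1087, 0]) stool();
translate([1729, 318, 0]) stool();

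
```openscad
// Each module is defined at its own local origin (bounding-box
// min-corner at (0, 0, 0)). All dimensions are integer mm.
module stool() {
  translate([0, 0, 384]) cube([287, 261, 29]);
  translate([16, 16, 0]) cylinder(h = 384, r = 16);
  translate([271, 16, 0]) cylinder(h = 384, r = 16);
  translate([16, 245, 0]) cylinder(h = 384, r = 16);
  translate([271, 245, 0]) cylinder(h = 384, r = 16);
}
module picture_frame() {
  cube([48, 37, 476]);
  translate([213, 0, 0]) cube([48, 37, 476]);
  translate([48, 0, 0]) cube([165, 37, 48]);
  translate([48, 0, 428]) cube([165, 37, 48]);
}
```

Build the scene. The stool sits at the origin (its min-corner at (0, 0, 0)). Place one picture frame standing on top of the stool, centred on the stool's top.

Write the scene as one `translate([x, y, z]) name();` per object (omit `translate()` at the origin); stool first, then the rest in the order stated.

stool();
translate([13, 112, 413]) picture_frame();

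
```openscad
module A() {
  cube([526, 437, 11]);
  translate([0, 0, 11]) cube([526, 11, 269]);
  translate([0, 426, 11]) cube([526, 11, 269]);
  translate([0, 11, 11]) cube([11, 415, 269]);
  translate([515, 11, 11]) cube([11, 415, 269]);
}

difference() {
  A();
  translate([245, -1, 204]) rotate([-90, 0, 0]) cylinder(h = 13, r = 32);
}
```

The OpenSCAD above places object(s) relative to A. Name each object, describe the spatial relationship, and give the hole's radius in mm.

A is an open box. The open box has a circular hole through its front wall. The hole's radius is 32 mm.

The subtracted cylinder has r = 32 mm.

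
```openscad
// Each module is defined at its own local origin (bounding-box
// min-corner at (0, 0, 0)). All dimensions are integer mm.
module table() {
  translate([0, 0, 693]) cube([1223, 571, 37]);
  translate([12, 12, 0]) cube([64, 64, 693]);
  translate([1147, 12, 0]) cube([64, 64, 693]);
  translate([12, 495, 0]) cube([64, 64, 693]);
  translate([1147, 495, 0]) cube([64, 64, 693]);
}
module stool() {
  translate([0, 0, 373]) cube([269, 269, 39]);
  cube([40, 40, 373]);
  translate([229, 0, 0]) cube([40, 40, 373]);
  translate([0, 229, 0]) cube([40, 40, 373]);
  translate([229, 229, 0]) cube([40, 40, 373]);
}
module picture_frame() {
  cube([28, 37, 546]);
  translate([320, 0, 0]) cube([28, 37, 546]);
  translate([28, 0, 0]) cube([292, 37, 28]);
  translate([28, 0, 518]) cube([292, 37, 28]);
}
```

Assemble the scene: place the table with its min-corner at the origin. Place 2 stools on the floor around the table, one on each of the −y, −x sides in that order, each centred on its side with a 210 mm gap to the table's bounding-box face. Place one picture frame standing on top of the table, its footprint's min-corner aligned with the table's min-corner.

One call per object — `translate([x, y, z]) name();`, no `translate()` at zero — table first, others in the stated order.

table();
translate([477, -479, 0]) stool();
translate([-479, 151, 0]) stool();
translate([0, 0, 730]) picture_frame();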